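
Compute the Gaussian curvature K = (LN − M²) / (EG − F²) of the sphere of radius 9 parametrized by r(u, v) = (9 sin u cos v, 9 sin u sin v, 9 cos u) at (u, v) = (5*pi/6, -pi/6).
K = 1/81

Coefficients of the first fundamental form: E = 81, F = 0, G = 81*sin(u)^2.
Coefficients of the second fundamental form: L = -9*sin(u)/Abs(sin(u)), M = 0, N = -9*sin(u)^3/Abs(sin(u)).
Assemble K = (LN − M²)/(EG − F²) = 1/81. At (u, v) = (5*pi/6, -pi/6): K = 1/81.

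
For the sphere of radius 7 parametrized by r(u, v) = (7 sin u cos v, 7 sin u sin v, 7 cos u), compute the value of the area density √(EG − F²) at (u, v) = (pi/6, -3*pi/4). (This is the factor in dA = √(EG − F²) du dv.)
√(EG − F²)|_{(pi/6, -3*pi/4)} = 49/2

E = 49, F = 0, G = 49*sin(u)^2, so EG − F² = 2401*sin(u)^2. Taking the positive square root: √(EG − F²) = 49*Abs(sin(u)). At (u, v) = (pi/6, -3*pi/4): 49/2.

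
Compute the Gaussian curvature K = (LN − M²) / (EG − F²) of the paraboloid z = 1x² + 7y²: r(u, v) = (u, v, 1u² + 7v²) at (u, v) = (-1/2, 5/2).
K = 28/1505529

Coefficients of the first fundamental form: E = 4*u^2 + 1, F = 28*u*v, G = 196*v^2 + 1.
Coefficients of the second fundamental form: L = 2/sqrt(4*u^2 + 196*v^2 + 1), M = 0, N = 14/sqrt(4*u^2 + 196*v^2 + 1).
Assemble K = (LN − M²)/(EG − F²) = 28/(16*u^4 + 1568*u^2*v^2 + 8*u^2 + 38416*v^4 + 392*v^2 + 1). At (u, v) = (-1/2, 5/2): K = 28/1505529.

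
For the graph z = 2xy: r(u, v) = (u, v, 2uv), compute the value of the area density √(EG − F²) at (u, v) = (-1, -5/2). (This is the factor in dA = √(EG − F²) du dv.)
√(EG − F²)|_{(-1, -5/2)} = sqrt(30)

E = 4*v^2 + 1, F = 4*u*v, G = 4*u^2 + 1, so EG − F² = 4*u^2 + 4*v^2 + 1. Taking the positive square root: √(EG − F²) = sqrt(4*u^2 + 4*v^2 + 1). At (u, v) = (-1, -5/2): sqrt(30).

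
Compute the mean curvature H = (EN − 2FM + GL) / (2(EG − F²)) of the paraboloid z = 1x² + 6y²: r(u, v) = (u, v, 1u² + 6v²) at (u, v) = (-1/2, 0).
H = 13*sqrt(2)/4

With E = 4*u^2 + 1, F = 24*u*v, G = 144*v^2 + 1, L = 2/sqrt(4*u^2 + 144*v^2 + 1), M = 0, N = 12/sqrt(4*u^2 + 144*v^2 + 1), assemble
  H = (EN − 2FM + GL) / (2(EG − F²)) = (24*u^2 + 144*v^2 + 7)/(4*u^2 + 144*v^2 + 1)^(3/2).
At (u, v) = (-1/2, 0): H = 13*sqrt(2)/4.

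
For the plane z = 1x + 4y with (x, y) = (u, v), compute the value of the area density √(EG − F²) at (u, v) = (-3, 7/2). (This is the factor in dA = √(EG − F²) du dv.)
√(EG − F²)|_{(-3, 7/2)} = 3*sqrt(2)

E = 2, F = 4, G = 17, so EG − F² = 18. Taking the positive square root: √(EG − F²) = 3*sqrt(2). At (u, v) = (-3, 7/2): 3*sqrt(2).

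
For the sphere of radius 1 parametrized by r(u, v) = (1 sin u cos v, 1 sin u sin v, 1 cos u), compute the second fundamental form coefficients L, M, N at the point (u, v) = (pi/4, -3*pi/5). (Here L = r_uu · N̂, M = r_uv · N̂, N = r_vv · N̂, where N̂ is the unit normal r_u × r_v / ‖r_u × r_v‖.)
L = -1;  M = 0;  N = -1/2

Compute the unit normal N̂(u, v) = (sin(u)^2*cos(v)/Abs(sin(u)), sin(u)^2*sin(v)/Abs(sin(u)), sin(2*u)/(2*Abs(sin(u)))), and the second partials r_uu, r_uv, r_vv. Take dot products:
  L(u, v) = r_uu · N̂ = -sin(u)/Abs(sin(u)),
  M(u, v) = r_uv · N̂ = 0,
  N(u, v) = r_vv · N̂ = -sin(u)^3/Abs(sin(u)).
Evaluating at (u, v) = (pi/4, -3*pi/5):
  L = -1, M = 0, N = -1/2.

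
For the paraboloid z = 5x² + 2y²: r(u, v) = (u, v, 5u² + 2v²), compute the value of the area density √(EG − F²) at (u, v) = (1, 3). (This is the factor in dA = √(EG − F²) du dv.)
√(EG − F²)|_{(1, 3)} = 7*sqrt(5)

E = 100*u^2 + 1, F = 40*u*v, G = 16*v^2 + 1, so EG − F² = 100*u^2 + 16*v^2 + 1. Taking the positive square root: √(EG − F²) = sqrt(100*u^2 + 16*v^2 + 1). At (u, v) = (1, 3): 7*sqrt(5).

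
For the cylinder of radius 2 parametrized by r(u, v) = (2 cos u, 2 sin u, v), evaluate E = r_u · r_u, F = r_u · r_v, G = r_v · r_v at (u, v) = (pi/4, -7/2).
E = 4;  F = 0;  G = 1

Partials: r_u = (-2*sin(u), 2*cos(u), 0), r_v = (0, 0, 1). As functions of (u, v):
  E = r_u · r_u = 4,
  F = r_u · r_v = 0,
  G = r_v · r_v = 1.
Evaluating at (u, v) = (pi/4, -7/2): E = 4, F = 0, G = 1.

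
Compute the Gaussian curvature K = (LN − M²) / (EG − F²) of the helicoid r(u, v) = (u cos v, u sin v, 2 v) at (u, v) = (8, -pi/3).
K = -1/1156

Coefficients of the first fundamental form: E = 1, F = 0, G = u^2 + 4.
Coefficients of the second fundamental form: L = 0, M = -2/sqrt(u^2 + 4), N = 0.
Assemble K = (LN − M²)/(EG − F²) = -4/(u^2 + 4)^2. At (u, v) = (8, -pi/3): K = -1/1156.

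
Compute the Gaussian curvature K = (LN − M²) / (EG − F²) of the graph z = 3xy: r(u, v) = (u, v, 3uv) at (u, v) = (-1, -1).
K = -9/361

Coefficients of the first fundamental form: E = 9*v^2 + 1, F = 9*u*v, G = 9*u^2 + 1.
Coefficients of the second fundamental form: L = 0, M = 3/sqrt(9*u^2 + 9*v^2 + 1), N = 0.
Assemble K = (LN − M²)/(EG − F²) = -9/(81*u^4 + 162*u^2*v^2 + 18*u^2 + 81*v^4 + 18*v^2 + 1). At (u, v) = (-1, -1): K = -9/361.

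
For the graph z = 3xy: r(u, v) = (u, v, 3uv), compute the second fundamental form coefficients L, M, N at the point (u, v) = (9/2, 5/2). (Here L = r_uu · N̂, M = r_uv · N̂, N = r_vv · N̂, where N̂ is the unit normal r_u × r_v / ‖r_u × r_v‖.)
L = 0;  M = 3*sqrt(958)/479;  N = 0

Compute the unit normal N̂(u, v) = (-3*v/sqrt(9*u^2 + 9*v^2 + 1), -3*u/sqrt(9*u^2 + 9*v^2 + 1), 1/sqrt(9*u^2 + 9*v^2 + 1)), and the second partials r_uu, r_uv, r_vv. Take dot products:
  L(u, v) = r_uu · N̂ = 0,
  M(u, v) = r_uv · N̂ = 3/sqrt(9*u^2 + 9*v^2 + 1),
  N(u, v) = r_vv · N̂ = 0.
Evaluating at (u, v) = (9/2, 5/2):
  L = 0, M = 3*sqrt(958)/479, N = 0.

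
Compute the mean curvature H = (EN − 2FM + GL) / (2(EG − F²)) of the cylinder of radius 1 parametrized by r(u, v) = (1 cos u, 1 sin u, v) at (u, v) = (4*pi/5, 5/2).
H = -1/2

With E = 1, F = 0, G = 1, L = -1, M = 0, N = 0, assemble
  H = (EN − 2FM + GL) / (2(EG − F²)) = -1/2.
At (u, v) = (4*pi/5, 5/2): H = -1/2.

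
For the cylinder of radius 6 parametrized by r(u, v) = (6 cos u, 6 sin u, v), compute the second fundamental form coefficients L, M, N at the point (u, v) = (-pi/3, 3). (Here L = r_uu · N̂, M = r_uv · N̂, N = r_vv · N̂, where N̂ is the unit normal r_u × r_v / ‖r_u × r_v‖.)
L = -6;  M = 0;  N = 0

Compute the unit normal N̂(u, v) = (cos(u), sin(u), 0), and the second partials r_uu, r_uv, r_vv. Take dot products:
  L(u, v) = r_uu · N̂ = -6,
  M(u, v) = r_uv · N̂ = 0,
  N(u, v) = r_vv · N̂ = 0.
Evaluating at (u, v) = (-pi/3, 3):
  L = -6, M = 0, N = 0.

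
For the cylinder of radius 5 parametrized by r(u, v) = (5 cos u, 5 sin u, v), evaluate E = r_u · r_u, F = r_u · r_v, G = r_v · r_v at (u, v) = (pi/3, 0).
E = 25;  F = 0;  G = 1

Partials: r_u = (-5*sin(u), 5*cos(u), 0), r_v = (0, 0, 1). As functions of (u, v):
  E = r_u · r_u = 25,
  F = r_u · r_v = 0,
  G = r_v · r_v = 1.
Evaluating at (u, v) = (pi/3, 0): E = 25, F = 0, G = 1.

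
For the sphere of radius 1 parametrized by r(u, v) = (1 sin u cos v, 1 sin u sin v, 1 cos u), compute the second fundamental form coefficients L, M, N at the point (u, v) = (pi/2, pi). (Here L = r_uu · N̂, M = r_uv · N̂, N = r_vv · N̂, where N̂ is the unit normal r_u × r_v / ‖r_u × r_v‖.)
L = -1;  M = 0;  N = -1

Compute the unit normal N̂(u, v) = (sin(u)^2*cos(v)/Abs(sin(u)), sin(u)^2*sin(v)/Abs(sin(u)), sin(2*u)/(2*Abs(sin(u)))), and the second partials r_uu, r_uv, r_vv. Take dot products:
  L(u, v) = r_uu · N̂ = -sin(u)/Abs(sin(u)),
  M(u, v) = r_uv · N̂ = 0,
  N(u, v) = r_vv · N̂ = -sin(u)^3/Abs(sin(u)).
Evaluating at (u, v) = (pi/2, pi):
  L = -1, M = 0, N = -1.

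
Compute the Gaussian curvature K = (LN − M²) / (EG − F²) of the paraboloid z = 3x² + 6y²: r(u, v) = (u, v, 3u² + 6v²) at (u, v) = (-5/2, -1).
K = 18/34225

Coefficients of the first fundamental form: E = 36*u^2 + 1, F = 72*u*v, G = 144*v^2 + 1.
Coefficients of the second fundamental form: L = 6/sqrt(36*u^2 + 144*v^2 + 1), M = 0, N = 12/sqrt(36*u^2 + 144*v^2 + 1).
Assemble K = (LN − M²)/(EG − F²) = 72/(1296*u^4 + 10368*u^2*v^2 + 72*u^2 + 20736*v^4 + 288*v^2 + 1). At (u, v) = (-5/2, -1): K = 18/34225.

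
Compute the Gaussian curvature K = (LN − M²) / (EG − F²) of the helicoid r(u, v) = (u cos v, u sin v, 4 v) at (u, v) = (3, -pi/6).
K = -16/625

Coefficients of the first fundamental form: E = 1, F = 0, G = u^2 + 16.
Coefficients of the second fundamental form: L = 0, M = -4/sqrt(u^2 + 16), N = 0.
Assemble K = (LN − M²)/(EG − F²) = -16/(u^2 + 16)^2. At (u, v) = (3, -pi/6): K = -16/625.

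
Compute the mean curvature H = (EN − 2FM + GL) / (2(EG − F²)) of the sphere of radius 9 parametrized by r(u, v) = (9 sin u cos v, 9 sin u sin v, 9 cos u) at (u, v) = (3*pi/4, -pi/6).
H = -1/9

With E = 81, F = 0, G = 81*sin(u)^2, L = -9*sin(u)/Abs(sin(u)), M = 0, N = -9*sin(u)^3/Abs(sin(u)), assemble
  H = (EN − 2FM + GL) / (2(EG − F²)) = -sin(u)/(9*Abs(sin(u))).
At (u, v) = (3*pi/4, -pi/6): H = -1/9.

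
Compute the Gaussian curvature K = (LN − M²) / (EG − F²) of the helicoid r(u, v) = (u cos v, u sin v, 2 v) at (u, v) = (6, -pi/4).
K = -1/400

Coefficients of the first fundamental form: E = 1, F = 0, G = u^2 + 4.
Coefficients of the second fundamental form: L = 0, M = -2/sqrt(u^2 + 4), N = 0.
Assemble K = (LN − M²)/(EG − F²) = -4/(u^2 + 4)^2. At (u, v) = (6, -pi/4): K = -1/400.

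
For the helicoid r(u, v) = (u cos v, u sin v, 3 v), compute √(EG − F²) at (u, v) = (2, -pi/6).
√(EG − F²)|_{(2, -pi/6)} = sqrt(13)

E = 1, F = 0, G = u^2 + 9; EG − F² = u^2 + 9; √(EG − F²) = sqrt(u^2 + 9). At the given point: sqrt(13).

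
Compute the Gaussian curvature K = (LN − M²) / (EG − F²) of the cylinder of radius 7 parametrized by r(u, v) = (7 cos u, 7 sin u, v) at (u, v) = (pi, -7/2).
K = 0

Coefficients of the first fundamental form: E = 49, F = 0, G = 1.
Coefficients of the second fundamental form: L = -7, M = 0, N = 0.
Assemble K = (LN − M²)/(EG − F²) = 0. At (u, v) = (pi, -7/2): K = 0.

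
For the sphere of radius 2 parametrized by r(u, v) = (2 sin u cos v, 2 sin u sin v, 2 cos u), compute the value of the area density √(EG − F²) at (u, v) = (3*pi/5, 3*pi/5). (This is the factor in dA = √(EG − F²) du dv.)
√(EG − F²)|_{(3*pi/5, 3*pi/5)} = sqrt(2*sqrt(5) + 10)

E = 4, F = 0, G = 4*sin(u)^2, so EG − F² = 16*sin(u)^2. Taking the positive square root: √(EG − F²) = 4*Abs(sin(u)). At (u, v) = (3*pi/5, 3*pi/5): sqrt(2*sqrt(5) + 10).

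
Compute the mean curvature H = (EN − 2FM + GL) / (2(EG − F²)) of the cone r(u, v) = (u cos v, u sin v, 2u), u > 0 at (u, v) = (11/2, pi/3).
H = 2*sqrt(5)/55

With E = 5, F = 0, G = u^2, L = 0, M = 0, N = 2*sqrt(5)*u^2/(5*Abs(u)), assemble
  H = (EN − 2FM + GL) / (2(EG − F²)) = sqrt(5)/(5*Abs(u)).
At (u, v) = (11/2, pi/3): H = 2*sqrt(5)/55.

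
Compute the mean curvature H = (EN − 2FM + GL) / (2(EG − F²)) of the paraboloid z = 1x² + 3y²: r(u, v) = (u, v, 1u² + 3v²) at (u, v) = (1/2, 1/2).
H = 16*sqrt(11)/121

With E = 4*u^2 + 1, F = 12*u*v, G = 36*v^2 + 1, L = 2/sqrt(4*u^2 + 36*v^2 + 1), M = 0, N = 6/sqrt(4*u^2 + 36*v^2 + 1), assemble
  H = (EN − 2FM + GL) / (2(EG − F²)) = 4*(3*u^2 + 9*v^2 + 1)/(4*u^2 + 36*v^2 + 1)^(3/2).
At (u, v) = (1/2, 1/2): H = 16*sqrt(11)/121.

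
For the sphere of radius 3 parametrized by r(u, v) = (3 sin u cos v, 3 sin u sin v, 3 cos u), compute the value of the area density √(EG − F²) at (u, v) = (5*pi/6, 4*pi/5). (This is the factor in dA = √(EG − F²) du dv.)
√(EG − F²)|_{(5*pi/6, 4*pi/5)} = 9/2

E = 9, F = 0, G = 9*sin(u)^2, so EG − F² = 81*sin(u)^2. Taking the positive square root: √(EG − F²) = 9*Abs(sin(u)). At (u, v) = (5*pi/6, 4*pi/5): 9/2.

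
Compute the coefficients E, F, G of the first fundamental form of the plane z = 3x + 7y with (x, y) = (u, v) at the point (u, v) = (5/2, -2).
E = 10;  F = 21;  G = 50

Partials: r_u = (1, 0, 3), r_v = (0, 1, 7). As functions of (u, v):
  E = r_u · r_u = 10,
  F = r_u · r_v = 21,
  G = r_v · r_v = 50.
Evaluating at (u, v) = (5/2, -2): E = 10, F = 21, G = 50.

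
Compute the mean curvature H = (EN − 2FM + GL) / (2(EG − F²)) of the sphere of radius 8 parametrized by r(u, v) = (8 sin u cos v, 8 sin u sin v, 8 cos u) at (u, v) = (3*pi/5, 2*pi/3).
H = -1/8

With E = 64, F = 0, G = 64*sin(u)^2, L = -8*sin(u)/Abs(sin(u)), M = 0, N = -8*sin(u)^3/Abs(sin(u)), assemble
  H = (EN − 2FM + GL) / (2(EG − F²)) = -sin(u)/(8*Abs(sin(u))).
At (u, v) = (3*pi/5, 2*pi/3): H = -1/8.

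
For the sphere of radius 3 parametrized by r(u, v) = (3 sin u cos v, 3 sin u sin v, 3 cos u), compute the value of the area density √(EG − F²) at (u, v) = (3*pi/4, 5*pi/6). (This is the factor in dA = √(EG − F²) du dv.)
√(EG − F²)|_{(3*pi/4, 5*pi/6)} = 9*sqrt(2)/2

E = 9, F = 0, G = 9*sin(u)^2, so EG − F² = 81*sin(u)^2. Taking the positive square root: √(EG − F²) = 9*Abs(sin(u)). At (u, v) = (3*pi/4, 5*pi/6): 9*sqrt(2)/2.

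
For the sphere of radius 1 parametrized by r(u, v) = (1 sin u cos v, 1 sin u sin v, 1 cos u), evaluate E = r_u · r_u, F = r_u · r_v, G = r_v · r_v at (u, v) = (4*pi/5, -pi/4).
E = 1;  F = 0;  G = 5/8 - sqrt(5)/8

Partials: r_u = (cos(u)*cos(v), sin(v)*cos(u), -sin(u)), r_v = (-sin(u)*sin(v), sin(u)*cos(v), 0). As functions of (u, v):
  E = r_u · r_u = 1,
  F = r_u · r_v = 0,
  G = r_v · r_v = sin(u)^2.
Evaluating at (u, v) = (4*pi/5, -pi/4): E = 1, F = 0, G = 5/8 - sqrt(5)/8.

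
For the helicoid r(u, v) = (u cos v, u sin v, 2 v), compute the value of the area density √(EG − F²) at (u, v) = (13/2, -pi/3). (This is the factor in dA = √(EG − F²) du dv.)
√(EG − F²)|_{(13/2, -pi/3)} = sqrt(185)/2

E = 1, F = 0, G = u^2 + 4, so EG − F² = u^2 + 4. Taking the positive square root: √(EG − F²) = sqrt(u^2 + 4). At (u, v) = (13/2, -pi/3): sqrt(185)/2.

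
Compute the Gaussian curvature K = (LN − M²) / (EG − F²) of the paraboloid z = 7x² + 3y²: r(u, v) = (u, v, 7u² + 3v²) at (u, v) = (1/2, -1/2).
K = 84/3481

Coefficients of the first fundamental form: E = 196*u^2 + 1, F = 84*u*v, G = 36*v^2 + 1.
Coefficients of the second fundamental form: L = 14/sqrt(196*u^2 + 36*v^2 + 1), M = 0, N = 6/sqrt(196*u^2 + 36*v^2 + 1).
Assemble K = (LN − M²)/(EG − F²) = 84/(38416*u^4 + 14112*u^2*v^2 + 392*u^2 + 1296*v^4 + 72*v^2 + 1). At (u, v) = (1/2, -1/2): K = 84/3481.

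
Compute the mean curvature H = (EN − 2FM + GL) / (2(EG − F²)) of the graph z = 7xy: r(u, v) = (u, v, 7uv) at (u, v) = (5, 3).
H = -5145*sqrt(1667)/2778889

With E = 49*v^2 + 1, F = 49*u*v, G = 49*u^2 + 1, L = 0, M = 7/sqrt(49*u^2 + 49*v^2 + 1), N = 0, assemble
  H = (EN − 2FM + GL) / (2(EG − F²)) = -343*u*v/(49*u^2 + 49*v^2 + 1)^(3/2).
At (u, v) = (5, 3): H = -5145*sqrt(1667)/2778889.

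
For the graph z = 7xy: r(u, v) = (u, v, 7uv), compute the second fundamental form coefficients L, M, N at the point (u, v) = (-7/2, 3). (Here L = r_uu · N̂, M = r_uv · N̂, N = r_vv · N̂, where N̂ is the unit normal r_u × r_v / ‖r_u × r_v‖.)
L = 0;  M = 14*sqrt(4169)/4169;  N = 0

Compute the unit normal N̂(u, v) = (-7*v/sqrt(49*u^2 + 49*v^2 + 1), -7*u/sqrt(49*u^2 + 49*v^2 + 1), 1/sqrt(49*u^2 + 49*v^2 + 1)), and the second partials r_uu, r_uv, r_vv. Take dot products:
  L(u, v) = r_uu · N̂ = 0,
  M(u, v) = r_uv · N̂ = 7/sqrt(49*u^2 + 49*v^2 + 1),
  N(u, v) = r_vv · N̂ = 0.
Evaluating at (u, v) = (-7/2, 3):
  L = 0, M = 14*sqrt(4169)/4169, N = 0.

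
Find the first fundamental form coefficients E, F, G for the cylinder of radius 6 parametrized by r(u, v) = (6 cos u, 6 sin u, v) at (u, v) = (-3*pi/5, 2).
E = 36;  F = 0;  G = 1

Partials: r_u = (-6*sin(u), 6*cos(u), 0), r_v = (0, 0, 1). As functions of (u, v):
  E = r_u · r_u = 36,
  F = r_u · r_v = 0,
  G = r_v · r_v = 1.
Evaluating at (u, v) = (-3*pi/5, 2): E = 36, F = 0, G = 1.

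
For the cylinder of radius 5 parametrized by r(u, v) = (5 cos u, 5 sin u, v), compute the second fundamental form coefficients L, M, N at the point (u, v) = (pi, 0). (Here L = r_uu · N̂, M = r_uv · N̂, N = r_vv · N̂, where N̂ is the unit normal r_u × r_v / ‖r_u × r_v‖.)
L = -5;  M = 0;  N = 0

Compute the unit normal N̂(u, v) = (cos(u), sin(u), 0), and the second partials r_uu, r_uv, r_vv. Take dot products:
  L(u, v) = r_uu · N̂ = -5,
  M(u, v) = r_uv · N̂ = 0,
  N(u, v) = r_vv · N̂ = 0.
Evaluating at (u, v) = (pi, 0):
  L = -5, M = 0, N = 0.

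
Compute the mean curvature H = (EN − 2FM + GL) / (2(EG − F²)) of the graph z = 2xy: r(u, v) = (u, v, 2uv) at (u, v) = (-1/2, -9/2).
H = -18*sqrt(83)/6889

With E = 4*v^2 + 1, F = 4*u*v, G = 4*u^2 + 1, L = 0, M = 2/sqrt(4*u^2 + 4*v^2 + 1), N = 0, assemble
  H = (EN − 2FM + GL) / (2(EG − F²)) = -8*u*v/(4*u^2 + 4*v^2 + 1)^(3/2).
At (u, v) = (-1/2, -9/2): H = -18*sqrt(83)/6889.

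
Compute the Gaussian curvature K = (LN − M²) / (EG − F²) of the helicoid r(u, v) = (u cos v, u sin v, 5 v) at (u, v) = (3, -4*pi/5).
K = -25/1156

Coefficients of the first fundamental form: E = 1, F = 0, G = u^2 + 25.
Coefficients of the second fundamental form: L = 0, M = -5/sqrt(u^2 + 25), N = 0.
Assemble K = (LN − M²)/(EG − F²) = -25/(u^2 + 25)^2. At (u, v) = (3, -4*pi/5): K = -25/1156.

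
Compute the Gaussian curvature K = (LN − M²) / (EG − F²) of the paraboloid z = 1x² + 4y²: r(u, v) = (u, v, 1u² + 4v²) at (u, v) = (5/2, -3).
K = 4/90601

Coefficients of the first fundamental form: E = 4*u^2 + 1, F = 16*u*v, G = 64*v^2 + 1.
Coefficients of the second fundamental form: L = 2/sqrt(4*u^2 + 64*v^2 + 1), M = 0, N = 8/sqrt(4*u^2 + 64*v^2 + 1).
Assemble K = (LN − M²)/(EG − F²) = 16/(16*u^4 + 512*u^2*v^2 + 8*u^2 + 4096*v^4 + 128*v^2 + 1). At (u, v) = (5/2, -3): K = 4/90601.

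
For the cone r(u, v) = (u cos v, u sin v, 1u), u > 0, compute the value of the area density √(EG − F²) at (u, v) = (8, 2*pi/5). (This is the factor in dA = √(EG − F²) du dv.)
√(EG − F²)|_{(8, 2*pi/5)} = 8*sqrt(2)

E = 2, F = 0, G = u^2, so EG − F² = 2*u^2. Taking the positive square root: √(EG − F²) = sqrt(2)*Abs(u). At (u, v) = (8, 2*pi/5): 8*sqrt(2).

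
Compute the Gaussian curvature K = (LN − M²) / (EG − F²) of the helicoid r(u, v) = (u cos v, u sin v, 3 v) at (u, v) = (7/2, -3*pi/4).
K = -144/7225

Coefficients of the first fundamental form: E = 1, F = 0, G = u^2 + 9.
Coefficients of the second fundamental form: L = 0, M = -3/sqrt(u^2 + 9), N = 0.
Assemble K = (LN − M²)/(EG − F²) = -9/(u^2 + 9)^2. At (u, v) = (7/2, -3*pi/4): K = -144/7225.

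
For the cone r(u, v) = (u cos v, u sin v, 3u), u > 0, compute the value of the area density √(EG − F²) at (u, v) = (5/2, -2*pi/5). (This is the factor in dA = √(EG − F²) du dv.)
√(EG − F²)|_{(5/2, -2*pi/5)} = 5*sqrt(10)/2

E = 10, F = 0, G = u^2, so EG − F² = 10*u^2. Taking the positive square root: √(EG − F²) = sqrt(10)*Abs(u). At (u, v) = (5/2, -2*pi/5): 5*sqrt(10)/2.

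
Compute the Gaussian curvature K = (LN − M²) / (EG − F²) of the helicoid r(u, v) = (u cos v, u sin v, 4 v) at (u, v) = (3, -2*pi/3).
K = -16/625

Coefficients of the first fundamental form: E = 1, F = 0, G = u^2 + 16.
Coefficients of the second fundamental form: L = 0, M = -4/sqrt(u^2 + 16), N = 0.
Assemble K = (LN − M²)/(EG − F²) = -16/(u^2 + 16)^2. At (u, v) = (3, -2*pi/3): K = -16/625.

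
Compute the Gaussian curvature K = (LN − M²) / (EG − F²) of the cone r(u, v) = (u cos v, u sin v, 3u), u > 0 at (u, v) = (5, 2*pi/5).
K = 0

Coefficients of the first fundamental form: E = 10, F = 0, G = u^2.
Coefficients of the second fundamental form: L = 0, M = 0, N = 3*sqrt(10)*u^2/(10*Abs(u)).
Assemble K = (LN − M²)/(EG − F²) = 0. At (u, v) = (5, 2*pi/5): K = 0.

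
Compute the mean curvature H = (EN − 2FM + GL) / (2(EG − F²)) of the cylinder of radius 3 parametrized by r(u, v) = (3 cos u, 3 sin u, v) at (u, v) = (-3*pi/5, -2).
H = -1/6

With E = 9, F = 0, G = 1, L = -3, M = 0, N = 0, assemble
  H = (EN − 2FM + GL) / (2(EG − F²)) = -1/6.
At (u, v) = (-3*pi/5, -2): H = -1/6.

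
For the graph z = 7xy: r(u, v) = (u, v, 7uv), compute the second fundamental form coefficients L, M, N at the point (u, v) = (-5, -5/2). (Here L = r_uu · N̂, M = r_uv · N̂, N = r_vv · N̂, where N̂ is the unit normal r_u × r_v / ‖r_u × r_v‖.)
L = 0;  M = 14*sqrt(681)/2043;  N = 0

Compute the unit normal N̂(u, v) = (-7*v/sqrt(49*u^2 + 49*v^2 + 1), -7*u/sqrt(49*u^2 + 49*v^2 + 1), 1/sqrt(49*u^2 + 49*v^2 + 1)), and the second partials r_uu, r_uv, r_vv. Take dot products:
  L(u, v) = r_uu · N̂ = 0,
  M(u, v) = r_uv · N̂ = 7/sqrt(49*u^2 + 49*v^2 + 1),
  N(u, v) = r_vv · N̂ = 0.
Evaluating at (u, v) = (-5, -5/2):
  L = 0, M = 14*sqrt(681)/2043, N = 0.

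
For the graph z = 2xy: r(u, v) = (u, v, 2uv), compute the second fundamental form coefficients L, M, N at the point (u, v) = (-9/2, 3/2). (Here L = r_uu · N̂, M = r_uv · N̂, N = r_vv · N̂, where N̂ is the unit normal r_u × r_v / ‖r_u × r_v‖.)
L = 0;  M = 2*sqrt(91)/91;  N = 0

Compute the unit normal N̂(u, v) = (-2*v/sqrt(4*u^2 + 4*v^2 + 1), -2*u/sqrt(4*u^2 + 4*v^2 + 1), 1/sqrt(4*u^2 + 4*v^2 + 1)), and the second partials r_uu, r_uv, r_vv. Take dot products:
  L(u, v) = r_uu · N̂ = 0,
  M(u, v) = r_uv · N̂ = 2/sqrt(4*u^2 + 4*v^2 + 1),
  N(u, v) = r_vv · N̂ = 0.
Evaluating at (u, v) = (-9/2, 3/2):
  L = 0, M = 2*sqrt(91)/91, N = 0.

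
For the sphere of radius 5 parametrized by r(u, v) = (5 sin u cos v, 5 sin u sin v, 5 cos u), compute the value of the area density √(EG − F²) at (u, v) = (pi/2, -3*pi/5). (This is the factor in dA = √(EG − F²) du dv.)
√(EG − F²)|_{(pi/2, -3*pi/5)} = 25

E = 25, F = 0, G = 25*sin(u)^2, so EG − F² = 625*sin(u)^2. Taking the positive square root: √(EG − F²) = 25*Abs(sin(u)). At (u, v) = (pi/2, -3*pi/5): 25.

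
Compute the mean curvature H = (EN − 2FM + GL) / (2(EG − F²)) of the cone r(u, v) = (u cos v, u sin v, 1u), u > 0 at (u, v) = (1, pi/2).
H = sqrt(2)/4

With E = 2, F = 0, G = u^2, L = 0, M = 0, N = sqrt(2)*u^2/(2*Abs(u)), assemble
  H = (EN − 2FM + GL) / (2(EG − F²)) = sqrt(2)/(4*Abs(u)).
At (u, v) = (1, pi/2): H = sqrt(2)/4.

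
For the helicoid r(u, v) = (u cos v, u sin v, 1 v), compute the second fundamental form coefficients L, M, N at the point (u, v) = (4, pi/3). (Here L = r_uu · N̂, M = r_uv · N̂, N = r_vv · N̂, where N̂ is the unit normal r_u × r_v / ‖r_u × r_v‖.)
L = 0;  M = -sqrt(17)/17;  N = 0

Compute the unit normal N̂(u, v) = (sin(v)/sqrt(u^2 + 1), -cos(v)/sqrt(u^2 + 1), u/sqrt(u^2 + 1)), and the second partials r_uu, r_uv, r_vv. Take dot products:
  L(u, v) = r_uu · N̂ = 0,
  M(u, v) = r_uv · N̂ = -1/sqrt(u^2 + 1),
  N(u, v) = r_vv · N̂ = 0.
Evaluating at (u, v) = (4, pi/3):
  L = 0, M = -sqrt(17)/17, N = 0.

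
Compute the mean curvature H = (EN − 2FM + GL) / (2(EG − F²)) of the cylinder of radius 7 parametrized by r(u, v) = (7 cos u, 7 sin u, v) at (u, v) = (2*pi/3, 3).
H = -1/14

With E = 49, F = 0, G = 1, L = -7, M = 0, N = 0, assemble
  H = (EN − 2FM + GL) / (2(EG − F²)) = -1/14.
At (u, v) = (2*pi/3, 3): H = -1/14.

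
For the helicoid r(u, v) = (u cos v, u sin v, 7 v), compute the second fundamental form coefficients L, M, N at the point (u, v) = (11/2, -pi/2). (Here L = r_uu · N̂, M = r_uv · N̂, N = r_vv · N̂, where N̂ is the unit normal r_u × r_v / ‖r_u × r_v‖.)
L = 0;  M = -14*sqrt(317)/317;  N = 0

Compute the unit normal N̂(u, v) = (7*sin(v)/sqrt(u^2 + 49), -7*cos(v)/sqrt(u^2 + 49), u/sqrt(u^2 + 49)), and the second partials r_uu, r_uv, r_vv. Take dot products:
  L(u, v) = r_uu · N̂ = 0,
  M(u, v) = r_uv · N̂ = -7/sqrt(u^2 + 49),
  N(u, v) = r_vv · N̂ = 0.
Evaluating at (u, v) = (11/2, -pi/2):
  L = 0, M = -14*sqrt(317)/317, N = 0.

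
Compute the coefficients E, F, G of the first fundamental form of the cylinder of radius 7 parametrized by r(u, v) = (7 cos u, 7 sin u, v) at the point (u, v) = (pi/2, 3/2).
E = 49;  F = 0;  G = 1

Partials: r_u = (-7*sin(u), 7*cos(u), 0), r_v = (0, 0, 1). As functions of (u, v):
  E = r_u · r_u = 49,
  F = r_u · r_v = 0,
  G = r_v · r_v = 1.
Evaluating at (u, v) = (pi/2, 3/2): E = 49, F = 0, G = 1.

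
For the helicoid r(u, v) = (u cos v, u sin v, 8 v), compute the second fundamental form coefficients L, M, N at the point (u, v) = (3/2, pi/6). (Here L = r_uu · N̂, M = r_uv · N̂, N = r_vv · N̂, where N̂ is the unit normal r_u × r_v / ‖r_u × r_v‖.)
L = 0;  M = -16*sqrt(265)/265;  N = 0

Compute the unit normal N̂(u, v) = (8*sin(v)/sqrt(u^2 + 64), -8*cos(v)/sqrt(u^2 + 64), u/sqrt(u^2 + 64)), and the second partials r_uu, r_uv, r_vv. Take dot products:
  L(u, v) = r_uu · N̂ = 0,
  M(u, v) = r_uv · N̂ = -8/sqrt(u^2 + 64),
  N(u, v) = r_vv · N̂ = 0.
Evaluating at (u, v) = (3/2, pi/6):
  L = 0, M = -16*sqrt(265)/265, N = 0.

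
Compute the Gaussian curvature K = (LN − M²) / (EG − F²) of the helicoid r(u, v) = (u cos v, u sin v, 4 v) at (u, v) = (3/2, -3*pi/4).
K = -256/5329

Coefficients of the first fundamental form: E = 1, F = 0, G = u^2 + 16.
Coefficients of the second fundamental form: L = 0, M = -4/sqrt(u^2 + 16), N = 0.
Assemble K = (LN − M²)/(EG − F²) = -16/(u^2 + 16)^2. At (u, v) = (3/2, -3*pi/4): K = -256/5329.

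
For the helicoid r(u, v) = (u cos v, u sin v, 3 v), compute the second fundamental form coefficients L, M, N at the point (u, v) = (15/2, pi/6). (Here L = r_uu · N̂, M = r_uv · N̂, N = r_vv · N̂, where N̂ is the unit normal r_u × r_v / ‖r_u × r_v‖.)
L = 0;  M = -2*sqrt(29)/29;  N = 0

Compute the unit normal N̂(u, v) = (3*sin(v)/sqrt(u^2 + 9), -3*cos(v)/sqrt(u^2 + 9), u/sqrt(u^2 + 9)), and the second partials r_uu, r_uv, r_vv. Take dot products:
  L(u, v) = r_uu · N̂ = 0,
  M(u, v) = r_uv · N̂ = -3/sqrt(u^2 + 9),
  N(u, v) = r_vv · N̂ = 0.
Evaluating at (u, v) = (15/2, pi/6):
  L = 0, M = -2*sqrt(29)/29, N = 0.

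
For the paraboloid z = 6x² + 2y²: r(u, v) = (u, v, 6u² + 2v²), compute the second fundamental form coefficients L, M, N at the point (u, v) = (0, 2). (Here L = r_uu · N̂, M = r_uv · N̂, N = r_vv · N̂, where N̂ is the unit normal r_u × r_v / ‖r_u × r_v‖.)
L = 12*sqrt(65)/65;  M = 0;  N = 4*sqrt(65)/65

Compute the unit normal N̂(u, v) = (-12*u/sqrt(144*u^2 + 16*v^2 + 1), -4*v/sqrt(144*u^2 + 16*v^2 + 1), 1/sqrt(144*u^2 + 16*v^2 + 1)), and the second partials r_uu, r_uv, r_vv. Take dot products:
  L(u, v) = r_uu · N̂ = 12/sqrt(144*u^2 + 16*v^2 + 1),
  M(u, v) = r_uv · N̂ = 0,
  N(u, v) = r_vv · N̂ = 4/sqrt(144*u^2 + 16*v^2 + 1).
Evaluating at (u, v) = (0, 2):
  L = 12*sqrt(65)/65, M = 0, N = 4*sqrt(65)/65.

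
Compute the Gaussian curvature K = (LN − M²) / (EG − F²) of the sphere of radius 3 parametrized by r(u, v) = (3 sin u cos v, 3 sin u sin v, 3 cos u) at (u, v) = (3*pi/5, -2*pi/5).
K = 1/9

Coefficients of the first fundamental form: E = 9, F = 0, G = 9*sin(u)^2.
Coefficients of the second fundamental form: L = -3*sin(u)/Abs(sin(u)), M = 0, N = -3*sin(u)^3/Abs(sin(u)).
Assemble K = (LN − M²)/(EG − F²) = 1/9. At (u, v) = (3*pi/5, -2*pi/5): K = 1/9.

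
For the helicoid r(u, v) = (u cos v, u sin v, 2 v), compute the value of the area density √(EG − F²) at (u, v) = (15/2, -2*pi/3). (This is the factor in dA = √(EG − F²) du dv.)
√(EG − F²)|_{(15/2, -2*pi/3)} = sqrt(241)/2

E = 1, F = 0, G = u^2 + 4, so EG − F² = u^2 + 4. Taking the positive square root: √(EG − F²) = sqrt(u^2 + 4). At (u, v) = (15/2, -2*pi/3): sqrt(241)/2.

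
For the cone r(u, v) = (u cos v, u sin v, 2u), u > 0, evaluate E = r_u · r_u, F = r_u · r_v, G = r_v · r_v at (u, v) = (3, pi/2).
E = 5;  F = 0;  G = 9

Partials: r_u = (cos(v), sin(v), 2), r_v = (-u*sin(v), u*cos(v), 0). As functions of (u, v):
  E = r_u · r_u = 5,
  F = r_u · r_v = 0,
  G = r_v · r_v = u^2.
Evaluating at (u, v) = (3, pi/2): E = 5, F = 0, G = 9.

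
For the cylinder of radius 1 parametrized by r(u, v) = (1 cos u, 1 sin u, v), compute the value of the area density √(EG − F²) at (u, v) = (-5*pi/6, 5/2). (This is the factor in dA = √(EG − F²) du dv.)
√(EG − F²)|_{(-5*pi/6, 5/2)} = 1

E = 1, F = 0, G = 1, so EG − F² = 1. Taking the positive square root: √(EG − F²) = 1. At (u, v) = (-5*pi/6, 5/2): 1.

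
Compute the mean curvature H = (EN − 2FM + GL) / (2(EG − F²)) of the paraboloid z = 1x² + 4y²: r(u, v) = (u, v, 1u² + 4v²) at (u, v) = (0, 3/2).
H = 149*sqrt(145)/21025

With E = 4*u^2 + 1, F = 16*u*v, G = 64*v^2 + 1, L = 2/sqrt(4*u^2 + 64*v^2 + 1), M = 0, N = 8/sqrt(4*u^2 + 64*v^2 + 1), assemble
  H = (EN − 2FM + GL) / (2(EG − F²)) = (16*u^2 + 64*v^2 + 5)/(4*u^2 + 64*v^2 + 1)^(3/2).
At (u, v) = (0, 3/2): H = 149*sqrt(145)/21025.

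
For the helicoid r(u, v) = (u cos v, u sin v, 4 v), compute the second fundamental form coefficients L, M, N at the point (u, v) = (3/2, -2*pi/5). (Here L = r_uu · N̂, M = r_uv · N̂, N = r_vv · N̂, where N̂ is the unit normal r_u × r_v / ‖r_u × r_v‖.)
L = 0;  M = -8*sqrt(73)/73;  N = 0

Compute the unit normal N̂(u, v) = (4*sin(v)/sqrt(u^2 + 16), -4*cos(v)/sqrt(u^2 + 16), u/sqrt(u^2 + 16)), and the second partials r_uu, r_uv, r_vv. Take dot products:
  L(u, v) = r_uu · N̂ = 0,
  M(u, v) = r_uv · N̂ = -4/sqrt(u^2 + 16),
  N(u, v) = r_vv · N̂ = 0.
Evaluating at (u, v) = (3/2, -2*pi/5):
  L = 0, M = -8*sqrt(73)/73, N = 0.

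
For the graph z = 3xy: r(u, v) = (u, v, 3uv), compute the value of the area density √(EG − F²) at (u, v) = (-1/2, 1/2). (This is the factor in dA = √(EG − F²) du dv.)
√(EG − F²)|_{(-1/2, 1/2)} = sqrt(22)/2

E = 9*v^2 + 1, F = 9*u*v, G = 9*u^2 + 1, so EG − F² = 9*u^2 + 9*v^2 + 1. Taking the positive square root: √(EG − F²) = sqrt(9*u^2 + 9*v^2 + 1). At (u, v) = (-1/2, 1/2): sqrt(22)/2.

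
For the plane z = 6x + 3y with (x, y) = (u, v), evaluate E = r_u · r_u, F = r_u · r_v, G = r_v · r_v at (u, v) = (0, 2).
E = 37;  F = 18;  G = 10

Partials: r_u = (1, 0, 6), r_v = (0, 1, 3). As functions of (u, v):
  E = r_u · r_u = 37,
  F = r_u · r_v = 18,
  G = r_v · r_v = 10.
Evaluating at (u, v) = (0, 2): E = 37, F = 18, G = 10.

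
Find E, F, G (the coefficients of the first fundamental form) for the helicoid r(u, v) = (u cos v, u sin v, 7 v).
E = 1;  F = 0;  G = u^2 + 49

Compute partials: r_u = (cos(v), sin(v), 0), r_v = (-u*sin(v), u*cos(v), 7). Then
  E = r_u · r_u = 1,
  F = r_u · r_v = 0,
  G = r_v · r_v = u^2 + 49.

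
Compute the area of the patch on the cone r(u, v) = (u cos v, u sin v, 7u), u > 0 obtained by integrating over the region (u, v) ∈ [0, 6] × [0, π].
Area = 90*sqrt(2)*pi

Area = ∫∫ √(EG − F²) du dv with √(EG − F²) = 5*sqrt(2)*Abs(u). Integrating over [0, 6] × [0, π] gives 90*sqrt(2)*pi.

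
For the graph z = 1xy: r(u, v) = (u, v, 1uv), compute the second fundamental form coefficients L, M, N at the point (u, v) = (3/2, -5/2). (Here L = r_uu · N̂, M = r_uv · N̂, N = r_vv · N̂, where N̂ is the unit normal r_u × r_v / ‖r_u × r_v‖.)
L = 0;  M = sqrt(38)/19;  N = 0

Compute the unit normal N̂(u, v) = (-v/sqrt(u^2 + v^2 + 1), -u/sqrt(u^2 + v^2 + 1), 1/sqrt(u^2 + v^2 + 1)), and the second partials r_uu, r_uv, r_vv. Take dot products:
  L(u, v) = r_uu · N̂ = 0,
  M(u, v) = r_uv · N̂ = 1/sqrt(u^2 + v^2 + 1),
  N(u, v) = r_vv · N̂ = 0.
Evaluating at (u, v) = (3/2, -5/2):
  L = 0, M = sqrt(38)/19, N = 0.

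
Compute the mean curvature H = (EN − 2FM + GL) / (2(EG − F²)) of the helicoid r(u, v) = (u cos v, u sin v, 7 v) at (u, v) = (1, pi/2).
H = 0

With E = 1, F = 0, G = u^2 + 49, L = 0, M = -7/sqrt(u^2 + 49), N = 0, assemble
  H = (EN − 2FM + GL) / (2(EG − F²)) = 0.
At (u, v) = (1, pi/2): H = 0.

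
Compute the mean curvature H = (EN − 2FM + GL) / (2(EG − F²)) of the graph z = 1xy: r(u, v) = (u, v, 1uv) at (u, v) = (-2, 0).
H = 0

With E = v^2 + 1, F = u*v, G = u^2 + 1, L = 0, M = 1/sqrt(u^2 + v^2 + 1), N = 0, assemble
  H = (EN − 2FM + GL) / (2(EG − F²)) = -u*v/(u^2 + v^2 + 1)^(3/2).
At (u, v) = (-2, 0): H = 0.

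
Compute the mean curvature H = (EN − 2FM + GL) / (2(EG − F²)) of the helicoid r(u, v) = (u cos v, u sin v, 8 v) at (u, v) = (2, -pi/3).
H = 0

With E = 1, F = 0, G = u^2 + 64, L = 0, M = -8/sqrt(u^2 + 64), N = 0, assemble
  H = (EN − 2FM + GL) / (2(EG − F²)) = 0.
At (u, v) = (2, -pi/3): H = 0.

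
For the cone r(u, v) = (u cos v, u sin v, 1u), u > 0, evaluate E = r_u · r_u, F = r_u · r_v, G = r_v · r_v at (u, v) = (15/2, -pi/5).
E = 2;  F = 0;  G = 225/4

Partials: r_u = (cos(v), sin(v), 1), r_v = (-u*sin(v), u*cos(v), 0). As functions of (u, v):
  E = r_u · r_u = 2,
  F = r_u · r_v = 0,
  G = r_v · r_v = u^2.
Evaluating at (u, v) = (15/2, -pi/5): E = 2, F = 0, G = 225/4.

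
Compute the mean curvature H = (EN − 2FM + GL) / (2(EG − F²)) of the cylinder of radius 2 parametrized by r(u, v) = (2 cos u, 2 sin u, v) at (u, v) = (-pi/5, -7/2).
H = -1/4

With E = 4, F = 0, G = 1, L = -2, M = 0, N = 0, assemble
  H = (EN − 2FM + GL) / (2(EG − F²)) = -1/4.
At (u, v) = (-pi/5, -7/2): H = -1/4.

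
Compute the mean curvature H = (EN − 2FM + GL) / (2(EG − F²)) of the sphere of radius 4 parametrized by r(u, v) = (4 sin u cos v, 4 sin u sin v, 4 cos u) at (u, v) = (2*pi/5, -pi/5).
H = -1/4

With E = 16, F = 0, G = 16*sin(u)^2, L = -4*sin(u)/Abs(sin(u)), M = 0, N = -4*sin(u)^3/Abs(sin(u)), assemble
  H = (EN − 2FM + GL) / (2(EG − F²)) = -sin(u)/(4*Abs(sin(u))).
At (u, v) = (2*pi/5, -pi/5): H = -1/4.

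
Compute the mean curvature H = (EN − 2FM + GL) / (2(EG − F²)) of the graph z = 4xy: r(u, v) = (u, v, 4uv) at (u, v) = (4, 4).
H = -1024*sqrt(57)/87723

With E = 16*v^2 + 1, F = 16*u*v, G = 16*u^2 + 1, L = 0, M = 4/sqrt(16*u^2 + 16*v^2 + 1), N = 0, assemble
  H = (EN − 2FM + GL) / (2(EG − F²)) = -64*u*v/(16*u^2 + 16*v^2 + 1)^(3/2).
At (u, v) = (4, 4): H = -1024*sqrt(57)/87723.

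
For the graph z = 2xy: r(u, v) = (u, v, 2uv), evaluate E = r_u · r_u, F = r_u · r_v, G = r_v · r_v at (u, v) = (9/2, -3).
E = 37;  F = -54;  G = 82

Partials: r_u = (1, 0, 2*v), r_v = (0, 1, 2*u). As functions of (u, v):
  E = r_u · r_u = 4*v^2 + 1,
  F = r_u · r_v = 4*u*v,
  G = r_v · r_v = 4*u^2 + 1.
Evaluating at (u, v) = (9/2, -3): E = 37, F = -54, G = 82.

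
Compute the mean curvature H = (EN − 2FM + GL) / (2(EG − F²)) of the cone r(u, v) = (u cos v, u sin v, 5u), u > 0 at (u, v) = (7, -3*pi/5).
H = 5*sqrt(26)/364

With E = 26, F = 0, G = u^2, L = 0, M = 0, N = 5*sqrt(26)*u^2/(26*Abs(u)), assemble
  H = (EN − 2FM + GL) / (2(EG − F²)) = 5*sqrt(26)/(52*Abs(u)).
At (u, v) = (7, -3*pi/5): H = 5*sqrt(26)/364.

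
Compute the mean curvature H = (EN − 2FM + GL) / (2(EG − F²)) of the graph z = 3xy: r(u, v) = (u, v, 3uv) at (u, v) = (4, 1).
H = -27*sqrt(154)/5929

With E = 9*v^2 + 1, F = 9*u*v, G = 9*u^2 + 1, L = 0, M = 3/sqrt(9*u^2 + 9*v^2 + 1), N = 0, assemble
  H = (EN − 2FM + GL) / (2(EG − F²)) = -27*u*v/(9*u^2 + 9*v^2 + 1)^(3/2).
At (u, v) = (4, 1): H = -27*sqrt(154)/5929.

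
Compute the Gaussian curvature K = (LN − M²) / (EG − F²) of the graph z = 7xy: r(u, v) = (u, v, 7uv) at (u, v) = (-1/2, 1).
K = -784/62001

Coefficients of the first fundamental form: E = 49*v^2 + 1, F = 49*u*v, G = 49*u^2 + 1.
Coefficients of the second fundamental form: L = 0, M = 7/sqrt(49*u^2 + 49*v^2 + 1), N = 0.
Assemble K = (LN − M²)/(EG − F²) = -49/(2401*u^4 + 4802*u^2*v^2 + 98*u^2 + 2401*v^4 + 98*v^2 + 1). At (u, v) = (-1/2, 1): K = -784/62001.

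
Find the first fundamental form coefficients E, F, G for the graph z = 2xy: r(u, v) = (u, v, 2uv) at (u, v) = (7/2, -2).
E = 17;  F = -28;  G = 50

Partials: r_u = (1, 0, 2*v), r_v = (0, 1, 2*u). As functions of (u, v):
  E = r_u · r_u = 4*v^2 + 1,
  F = r_u · r_v = 4*u*v,
  G = r_v · r_v = 4*u^2 + 1.
Evaluating at (u, v) = (7/2, -2): E = 17, F = -28, G = 50.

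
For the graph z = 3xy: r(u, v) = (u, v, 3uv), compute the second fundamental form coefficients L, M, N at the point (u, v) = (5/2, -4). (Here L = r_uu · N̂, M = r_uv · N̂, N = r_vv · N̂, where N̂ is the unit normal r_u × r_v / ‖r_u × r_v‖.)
L = 0;  M = 6*sqrt(805)/805;  N = 0

Compute the unit normal N̂(u, v) = (-3*v/sqrt(9*u^2 + 9*v^2 + 1), -3*u/sqrt(9*u^2 + 9*v^2 + 1), 1/sqrt(9*u^2 + 9*v^2 + 1)), and the second partials r_uu, r_uv, r_vv. Take dot products:
  L(u, v) = r_uu · N̂ = 0,
  M(u, v) = r_uv · N̂ = 3/sqrt(9*u^2 + 9*v^2 + 1),
  N(u, v) = r_vv · N̂ = 0.
Evaluating at (u, v) = (5/2, -4):
  L = 0, M = 6*sqrt(805)/805, N = 0.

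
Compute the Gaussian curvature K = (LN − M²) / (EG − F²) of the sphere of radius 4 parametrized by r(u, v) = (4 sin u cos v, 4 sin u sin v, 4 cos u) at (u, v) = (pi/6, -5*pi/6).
K = 1/16

Coefficients of the first fundamental form: E = 16, F = 0, G = 16*sin(u)^2.
Coefficients of the second fundamental form: L = -4*sin(u)/Abs(sin(u)), M = 0, N = -4*sin(u)^3/Abs(sin(u)).
Assemble K = (LN − M²)/(EG − F²) = 1/16. At (u, v) = (pi/6, -5*pi/6): K = 1/16.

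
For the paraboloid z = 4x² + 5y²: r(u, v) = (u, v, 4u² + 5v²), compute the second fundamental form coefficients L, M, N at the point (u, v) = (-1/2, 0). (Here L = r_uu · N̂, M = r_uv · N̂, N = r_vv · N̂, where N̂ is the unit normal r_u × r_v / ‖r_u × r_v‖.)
L = 8*sqrt(17)/17;  M = 0;  N = 10*sqrt(17)/17

Compute the unit normal N̂(u, v) = (-8*u/sqrt(64*u^2 + 100*v^2 + 1), -10*v/sqrt(64*u^2 + 100*v^2 + 1), 1/sqrt(64*u^2 + 100*v^2 + 1)), and the second partials r_uu, r_uv, r_vv. Take dot products:
  L(u, v) = r_uu · N̂ = 8/sqrt(64*u^2 + 100*v^2 + 1),
  M(u, v) = r_uv · N̂ = 0,
  N(u, v) = r_vv · N̂ = 10/sqrt(64*u^2 + 100*v^2 + 1).
Evaluating at (u, v) = (-1/2, 0):
  L = 8*sqrt(17)/17, M = 0, N = 10*sqrt(17)/17.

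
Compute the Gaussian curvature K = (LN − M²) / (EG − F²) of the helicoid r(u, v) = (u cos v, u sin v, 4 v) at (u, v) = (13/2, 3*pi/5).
K = -256/54289

Coefficients of the first fundamental form: E = 1, F = 0, G = u^2 + 16.
Coefficients of the second fundamental form: L = 0, M = -4/sqrt(u^2 + 16), N = 0.
Assemble K = (LN − M²)/(EG − F²) = -16/(u^2 + 16)^2. At (u, v) = (13/2, 3*pi/5): K = -256/54289.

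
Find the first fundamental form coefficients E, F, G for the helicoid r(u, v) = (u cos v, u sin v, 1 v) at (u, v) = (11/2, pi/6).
E = 1;  F = 0;  G = 125/4

Partials: r_u = (cos(v), sin(v), 0), r_v = (-u*sin(v), u*cos(v), 1). As functions of (u, v):
  E = r_u · r_u = 1,
  F = r_u · r_v = 0,
  G = r_v · r_v = u^2 + 1.
Evaluating at (u, v) = (11/2, pi/6): E = 1, F = 0, G = 125/4.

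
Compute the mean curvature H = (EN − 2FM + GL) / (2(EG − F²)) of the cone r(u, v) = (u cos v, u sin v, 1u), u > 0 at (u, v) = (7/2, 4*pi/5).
H = sqrt(2)/14

With E = 2, F = 0, G = u^2, L = 0, M = 0, N = sqrt(2)*u^2/(2*Abs(u)), assemble
  H = (EN − 2FM + GL) / (2(EG − F²)) = sqrt(2)/(4*Abs(u)).
At (u, v) = (7/2, 4*pi/5): H = sqrt(2)/14.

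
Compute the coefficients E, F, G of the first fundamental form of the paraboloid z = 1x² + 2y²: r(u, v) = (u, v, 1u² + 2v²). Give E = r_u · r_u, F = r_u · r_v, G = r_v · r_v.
E = 4*u^2 + 1;  F = 8*u*v;  G = 16*v^2 + 1

Compute partials: r_u = (1, 0, 2*u), r_v = (0, 1, 4*v). Then
  E = r_u · r_u = 4*u^2 + 1,
  F = r_u · r_v = 8*u*v,
  G = r_v · r_v = 16*v^2 + 1.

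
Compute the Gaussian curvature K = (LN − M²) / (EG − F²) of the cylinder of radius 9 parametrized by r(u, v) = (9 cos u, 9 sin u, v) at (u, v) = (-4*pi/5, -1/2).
K = 0

Coefficients of the first fundamental form: E = 81, F = 0, G = 1.
Coefficients of the second fundamental form: L = -9, M = 0, N = 0.
Assemble K = (LN − M²)/(EG − F²) = 0. At (u, v) = (-4*pi/5, -1/2): K = 0.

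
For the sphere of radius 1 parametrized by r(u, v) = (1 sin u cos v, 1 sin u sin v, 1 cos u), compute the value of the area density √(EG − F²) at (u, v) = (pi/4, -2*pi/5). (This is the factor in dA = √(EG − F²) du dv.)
√(EG − F²)|_{(pi/4, -2*pi/5)} = sqrt(2)/2

E = 1, F = 0, G = sin(u)^2, so EG − F² = sin(u)^2. Taking the positive square root: √(EG − F²) = Abs(sin(u)). At (u, v) = (pi/4, -2*pi/5): sqrt(2)/2.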